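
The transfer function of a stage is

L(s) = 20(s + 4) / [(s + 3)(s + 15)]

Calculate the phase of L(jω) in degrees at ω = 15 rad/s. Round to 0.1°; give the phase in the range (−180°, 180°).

-48.6°

At s = jω = j15:
zero (s+4): 4 + j15 → |·| = √(4²+15²) = √241 ≈ 15.524, ∠ = arctan(15/4) ≈ 75.07°
pole (s+3): 3 + j15 → |·| = √(3²+15²) = √234 ≈ 15.297, ∠ = arctan(15/3) ≈ 78.69°
pole (s+15): 15 + j15 → |·| = √(15²+15²) = √450 ≈ 21.213, ∠ = arctan(15/15) ≈ 45.00°
∠L = 75.07° − 123.69° = -48.62°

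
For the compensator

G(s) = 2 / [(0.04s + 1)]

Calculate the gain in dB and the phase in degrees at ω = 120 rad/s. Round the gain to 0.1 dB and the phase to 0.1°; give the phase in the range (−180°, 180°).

-7.8 dB, -78.2°

At ω = 120 rad/s:
pole (1 + j120·0.04) = 1 + j4.8 → |·| ≈ 4.9031, ∠ ≈ 78.23°
|G| = 2 · 1 / (4.9031) ≈ 0.40791
Gain = 20 log₁₀(0.40791) ≈ -7.79 dB
∠G = (0°) − (78.23°) = -78.23°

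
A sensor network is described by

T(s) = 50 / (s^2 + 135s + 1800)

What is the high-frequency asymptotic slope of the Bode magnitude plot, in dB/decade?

Each pole contributes −20 dB/decade at high frequency; each zero contributes +20 dB/decade.
Net: 0 zero(s) − 2 pole(s) → -40 dB/decade.

-40 dB/decade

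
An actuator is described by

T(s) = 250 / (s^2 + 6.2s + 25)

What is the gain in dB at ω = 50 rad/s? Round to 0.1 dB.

At s = jω = j50:
quadratic: (j50)² + 6.2·j50 + 25 = -2475 + j310 → |·| ≈ 2494.3, ∠ ≈ 172.86°
|T| = 250 / 2494.3 ≈ 0.10023
Gain = 20 log₁₀(0.10023) ≈ -19.98 dB

-20.0 dB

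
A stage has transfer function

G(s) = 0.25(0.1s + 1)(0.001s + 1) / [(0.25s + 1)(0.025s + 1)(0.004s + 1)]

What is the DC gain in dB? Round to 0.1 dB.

G(0) = 0.25 · 1 / 1 = 0.25
20 log₁₀(0.25) ≈ -12.04 dB

-12.0 dB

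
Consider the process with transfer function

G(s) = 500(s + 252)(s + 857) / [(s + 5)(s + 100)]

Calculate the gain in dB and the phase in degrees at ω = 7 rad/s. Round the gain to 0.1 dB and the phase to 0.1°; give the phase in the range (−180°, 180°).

At s = jω = j7:
zero (s+252): 252 + j7 → |·| = √(252²+7²) = √63553 ≈ 252.1, ∠ = arctan(7/252) ≈ 1.59°
zero (s+857): 857 + j7 → |·| = √(857²+7²) = √734498 ≈ 857.03, ∠ = arctan(7/857) ≈ 0.47°
pole (s+5): 5 + j7 → |·| = √(5²+7²) = √74 ≈ 8.6023, ∠ = arctan(7/5) ≈ 54.46°
pole (s+100): 100 + j7 → |·| = √(100²+7²) = √10049 ≈ 100.24, ∠ = arctan(7/100) ≈ 4.00°
|G| = 500 · 2.1606e+05 / 862.29 ≈ 1.2528e+05
Gain = 20 log₁₀(1.2528e+05) ≈ 101.96 dB
∠G = 2.06° − 58.46° = -56.40°

102.0 dB, -56.4°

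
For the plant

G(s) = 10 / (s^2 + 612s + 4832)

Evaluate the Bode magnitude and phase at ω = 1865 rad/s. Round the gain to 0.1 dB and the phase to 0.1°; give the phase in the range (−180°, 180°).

-111.3 dB, -161.8°

Substitute s = j1865:
Numerator: 10 = 10 + j0
Denominator: (j1865)^2 + 612(j1865) + 4832 = -3473393 + j1141380
|N| = √(10² + 0²) ≈ 10, ∠N ≈ 0.00°
|D| = √(3473393² + 1141380²) ≈ 3.6561e+06, ∠D ≈ 161.81°
|G| = 10 / 3.6561e+06 ≈ 2.7352e-06
Gain = 20 log₁₀(2.7352e-06) ≈ -111.26 dB
∠G = 0.00° − 161.81° = -161.81°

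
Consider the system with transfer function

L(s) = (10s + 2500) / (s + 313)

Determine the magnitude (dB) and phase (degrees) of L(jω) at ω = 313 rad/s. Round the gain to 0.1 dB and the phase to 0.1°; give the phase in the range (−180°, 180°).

19.1 dB, 6.4°

Substitute s = j313:
Numerator: 10(j313) + 2500 = 2500 + j3130
Denominator: (j313) + 313 = 313 + j313
|N| = √(2500² + 3130²) ≈ 4005.9, ∠N ≈ 51.38°
|D| = √(313² + 313²) ≈ 442.65, ∠D ≈ 45.00°
|L| = 4005.9 / 442.65 ≈ 9.0498
Gain = 20 log₁₀(9.0498) ≈ 19.13 dB
∠L = 51.38° − 45.00° = 6.38°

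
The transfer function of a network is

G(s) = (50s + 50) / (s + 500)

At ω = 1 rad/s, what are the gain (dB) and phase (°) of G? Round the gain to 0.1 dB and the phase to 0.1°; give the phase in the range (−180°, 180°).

Substitute s = j1:
Numerator: 50(j1) + 50 = 50 + j50
Denominator: (j1) + 500 = 500 + j1
|N| = √(50² + 50²) ≈ 70.711, ∠N ≈ 45.00°
|D| = √(500² + 1²) ≈ 500, ∠D ≈ 0.11°
|G| = 70.711 / 500 ≈ 0.14142
Gain = 20 log₁₀(0.14142) ≈ -16.99 dB
∠G = 45.00° − 0.11° = 44.89°

-17.0 dB, 44.9°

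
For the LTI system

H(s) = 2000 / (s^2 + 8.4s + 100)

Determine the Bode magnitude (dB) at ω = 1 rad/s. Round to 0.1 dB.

At s = jω = j1:
quadratic: (j1)² + 8.4·j1 + 100 = 99 + j8.4 → |·| ≈ 99.356, ∠ ≈ 4.85°
|H| = 2000 / 99.356 ≈ 20.13
Gain = 20 log₁₀(20.13) ≈ 26.08 dB

26.1 dB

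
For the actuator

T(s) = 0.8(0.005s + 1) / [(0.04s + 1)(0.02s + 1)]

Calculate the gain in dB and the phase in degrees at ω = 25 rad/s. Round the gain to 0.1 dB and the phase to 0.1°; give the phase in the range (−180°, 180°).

At ω = 25 rad/s:
zero (1 + j25·0.005) = 1 + j0.125 → |·| ≈ 1.0078, ∠ ≈ 7.13°
pole (1 + j25·0.04) = 1 + j1 → |·| ≈ 1.4142, ∠ ≈ 45.00°
pole (1 + j25·0.02) = 1 + j0.5 → |·| ≈ 1.118, ∠ ≈ 26.57°
|T| = 0.8 · 1.0078 / (1.4142 · 1.118) ≈ 0.50993
Gain = 20 log₁₀(0.50993) ≈ -5.85 dB
∠T = (7.13°) − (45.00° + 26.57°) = -64.44°

-5.9 dB, -64.4°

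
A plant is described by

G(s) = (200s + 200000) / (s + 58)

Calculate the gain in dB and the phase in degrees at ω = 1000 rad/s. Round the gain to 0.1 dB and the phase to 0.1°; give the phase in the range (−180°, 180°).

Substitute s = j1000:
Numerator: 200(j1000) + 200000 = 200000 + j200000
Denominator: (j1000) + 58 = 58 + j1000
|N| = √(200000² + 200000²) ≈ 2.8284e+05, ∠N ≈ 45.00°
|D| = √(58² + 1000²) ≈ 1001.7, ∠D ≈ 86.68°
|G| = 2.8284e+05 / 1001.7 ≈ 282.36
Gain = 20 log₁₀(282.36) ≈ 49.02 dB
∠G = 45.00° − 86.68° = -41.68°

49.0 dB, -41.7°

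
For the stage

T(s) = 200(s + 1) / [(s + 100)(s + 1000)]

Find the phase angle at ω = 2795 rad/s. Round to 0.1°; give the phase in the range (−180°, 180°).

-68.3°

At s = jω = j2795:
zero (s+1): 1 + j2795 → |·| = √(1²+2795²) = √7812026 ≈ 2795, ∠ = arctan(2795/1) ≈ 89.98°
pole (s+100): 100 + j2795 → |·| = √(100²+2795²) = √7822025 ≈ 2796.8, ∠ = arctan(2795/100) ≈ 87.95°
pole (s+1000): 1000 + j2795 → |·| = √(1000²+2795²) = √8812025 ≈ 2968.5, ∠ = arctan(2795/1000) ≈ 70.31°
∠T = 89.98° − 158.26° = -68.28°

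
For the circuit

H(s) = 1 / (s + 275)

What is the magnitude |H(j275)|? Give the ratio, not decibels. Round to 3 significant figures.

0.00257

Substitute s = j275:
Numerator: 1 = 1 + j0
Denominator: (j275) + 275 = 275 + j275
|N| = √(1² + 0²) ≈ 1, ∠N ≈ 0.00°
|D| = √(275² + 275²) ≈ 388.91, ∠D ≈ 45.00°
|H| = 1 / 388.91 ≈ 0.0025713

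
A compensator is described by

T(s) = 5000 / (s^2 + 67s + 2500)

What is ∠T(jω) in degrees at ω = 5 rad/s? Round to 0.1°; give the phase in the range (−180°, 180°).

-7.7°

At s = jω = j5:
quadratic: (j5)² + 67·j5 + 2500 = 2475 + j335 → |·| ≈ 2497.6, ∠ ≈ 7.71°
∠T = 0.00° − 7.71° = -7.71°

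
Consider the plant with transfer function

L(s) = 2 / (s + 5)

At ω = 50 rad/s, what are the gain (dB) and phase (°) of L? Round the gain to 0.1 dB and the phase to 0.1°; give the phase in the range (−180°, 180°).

Substitute s = j50:
Numerator: 2 = 2 + j0
Denominator: (j50) + 5 = 5 + j50
|N| = √(2² + 0²) ≈ 2, ∠N ≈ 0.00°
|D| = √(5² + 50²) ≈ 50.249, ∠D ≈ 84.29°
|L| = 2 / 50.249 ≈ 0.039802
Gain = 20 log₁₀(0.039802) ≈ -28.00 dB
∠L = 0.00° − 84.29° = -84.29°

-28.0 dB, -84.3°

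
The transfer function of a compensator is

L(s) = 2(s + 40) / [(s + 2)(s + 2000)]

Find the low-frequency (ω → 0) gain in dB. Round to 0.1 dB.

L(0) = 2·40 / (2·2000) = 0.02
20 log₁₀(0.02) ≈ -33.98 dB

-34.0 dB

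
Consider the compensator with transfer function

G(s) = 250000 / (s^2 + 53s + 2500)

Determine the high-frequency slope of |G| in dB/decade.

-40 dB/decade

Each pole contributes −20 dB/decade at high frequency; each zero contributes +20 dB/decade.
Net: 0 zero(s) − 2 pole(s) → -40 dB/decade.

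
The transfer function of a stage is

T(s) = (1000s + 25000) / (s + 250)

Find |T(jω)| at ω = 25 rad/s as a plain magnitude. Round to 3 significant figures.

141

Substitute s = j25:
Numerator: 1000(j25) + 25000 = 25000 + j25000
Denominator: (j25) + 250 = 250 + j25
|N| = √(25000² + 25000²) ≈ 35355, ∠N ≈ 45.00°
|D| = √(250² + 25²) ≈ 251.25, ∠D ≈ 5.71°
|T| = 35355 / 251.25 ≈ 140.72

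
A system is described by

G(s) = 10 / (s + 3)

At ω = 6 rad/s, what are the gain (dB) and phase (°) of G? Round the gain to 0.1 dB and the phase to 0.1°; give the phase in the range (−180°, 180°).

At s = jω = j6:
pole (s+3): 3 + j6 → |·| = √(3²+6²) = √45 ≈ 6.7082, ∠ = arctan(6/3) ≈ 63.43°
|G| = 10 / 6.7082 ≈ 1.4907
Gain = 20 log₁₀(1.4907) ≈ 3.47 dB
∠G = 0.00° − 63.43° = -63.43°

3.5 dB, -63.4°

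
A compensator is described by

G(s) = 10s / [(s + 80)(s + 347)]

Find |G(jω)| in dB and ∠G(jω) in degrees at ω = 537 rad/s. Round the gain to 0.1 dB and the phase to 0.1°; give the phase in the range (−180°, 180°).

-36.2 dB, -48.7°

At s = jω = j537:
zero at origin: s = j537 → |·| = 537, ∠ = 90.00°
pole (s+80): 80 + j537 → |·| = √(80²+537²) = √294769 ≈ 542.93, ∠ = arctan(537/80) ≈ 81.53°
pole (s+347): 347 + j537 → |·| = √(347²+537²) = √408778 ≈ 639.36, ∠ = arctan(537/347) ≈ 57.13°
|G| = 10 · 537 / 3.4713e+05 ≈ 0.01547
Gain = 20 log₁₀(0.01547) ≈ -36.21 dB
∠G = 90.00° − 138.66° = -48.66°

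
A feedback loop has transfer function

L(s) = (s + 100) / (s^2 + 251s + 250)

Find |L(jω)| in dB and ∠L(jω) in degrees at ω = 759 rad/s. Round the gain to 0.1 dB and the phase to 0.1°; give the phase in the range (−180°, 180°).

-58.0 dB, -79.2°

Substitute s = j759:
Numerator: (j759) + 100 = 100 + j759
Denominator: (j759)^2 + 251(j759) + 250 = -575831 + j190509
|N| = √(100² + 759²) ≈ 765.56, ∠N ≈ 82.49°
|D| = √(575831² + 190509²) ≈ 6.0653e+05, ∠D ≈ 161.69°
|L| = 765.56 / 6.0653e+05 ≈ 0.0012622
Gain = 20 log₁₀(0.0012622) ≈ -57.98 dB
∠L = 82.49° − 161.69° = -79.20°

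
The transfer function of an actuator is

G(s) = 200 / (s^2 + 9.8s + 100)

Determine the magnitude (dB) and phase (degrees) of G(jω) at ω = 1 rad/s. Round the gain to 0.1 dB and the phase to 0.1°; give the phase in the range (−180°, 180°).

At s = jω = j1:
quadratic: (j1)² + 9.8·j1 + 100 = 99 + j9.8 → |·| ≈ 99.484, ∠ ≈ 5.65°
|G| = 200 / 99.484 ≈ 2.0104
Gain = 20 log₁₀(2.0104) ≈ 6.07 dB
∠G = 0.00° − 5.65° = -5.65°

6.1 dB, -5.7°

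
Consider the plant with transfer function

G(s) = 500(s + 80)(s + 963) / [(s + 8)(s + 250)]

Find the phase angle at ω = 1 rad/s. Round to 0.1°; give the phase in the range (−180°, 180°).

At s = jω = j1:
zero (s+80): 80 + j1 → |·| = √(80²+1²) = √6401 ≈ 80.006, ∠ = arctan(1/80) ≈ 0.72°
zero (s+963): 963 + j1 → |·| = √(963²+1²) = √927370 ≈ 963, ∠ = arctan(1/963) ≈ 0.06°
pole (s+8): 8 + j1 → |·| = √(8²+1²) = √65 ≈ 8.0623, ∠ = arctan(1/8) ≈ 7.13°
pole (s+250): 250 + j1 → |·| = √(250²+1²) = √62501 ≈ 250, ∠ = arctan(1/250) ≈ 0.23°
∠G = 0.78° − 7.36° = -6.58°

-6.6°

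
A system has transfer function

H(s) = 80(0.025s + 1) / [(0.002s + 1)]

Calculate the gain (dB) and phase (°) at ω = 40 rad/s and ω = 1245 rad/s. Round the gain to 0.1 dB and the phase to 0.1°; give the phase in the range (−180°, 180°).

ω = 40: 41.0 dB, 40.4°; ω = 1245: 59.4 dB, 20.0°

At ω = 40 rad/s:
zero (1 + j40·0.025) = 1 + j1 → |·| ≈ 1.4142, ∠ ≈ 45.00°
pole (1 + j40·0.002) = 1 + j0.08 → |·| ≈ 1.0032, ∠ ≈ 4.57°
|H| = 80 · 1.4142 / (1.0032) ≈ 112.78
Gain = 20 log₁₀(112.78) ≈ 41.04 dB
∠H = (45.00°) − (4.57°) = 40.43°

At ω = 1245 rad/s:
zero (1 + j1245·0.025) = 1 + j31.125 → |·| ≈ 31.141, ∠ ≈ 88.16°
pole (1 + j1245·0.002) = 1 + j2.49 → |·| ≈ 2.6833, ∠ ≈ 68.12°
|H| = 80 · 31.141 / (2.6833) ≈ 928.44
Gain = 20 log₁₀(928.44) ≈ 59.36 dB
∠H = (88.16°) − (68.12°) = 20.04°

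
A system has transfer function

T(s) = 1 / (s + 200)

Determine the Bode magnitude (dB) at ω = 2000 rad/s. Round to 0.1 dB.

-66.1 dB

Substitute s = j2000:
Numerator: 1 = 1 + j0
Denominator: (j2000) + 200 = 200 + j2000
|N| = √(1² + 0²) ≈ 1, ∠N ≈ 0.00°
|D| = √(200² + 2000²) ≈ 2010, ∠D ≈ 84.29°
|T| = 1 / 2010 ≈ 0.00049751
Gain = 20 log₁₀(0.00049751) ≈ -66.06 dB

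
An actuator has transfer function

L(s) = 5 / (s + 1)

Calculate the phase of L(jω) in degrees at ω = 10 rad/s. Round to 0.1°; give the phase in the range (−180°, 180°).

At s = jω = j10:
pole (s+1): 1 + j10 → |·| = √(1²+10²) = √101 ≈ 10.05, ∠ = arctan(10/1) ≈ 84.29°
∠L = 0.00° − 84.29° = -84.29°

-84.3°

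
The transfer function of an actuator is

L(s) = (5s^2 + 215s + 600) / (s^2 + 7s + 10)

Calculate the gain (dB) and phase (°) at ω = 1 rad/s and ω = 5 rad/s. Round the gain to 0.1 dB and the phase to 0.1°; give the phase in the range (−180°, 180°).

Substitute s = j1:
Numerator: 5(j1)^2 + 215(j1) + 600 = 595 + j215
Denominator: (j1)^2 + 7(j1) + 10 = 9 + j7
|N| = √(595² + 215²) ≈ 632.65, ∠N ≈ 19.87°
|D| = √(9² + 7²) ≈ 11.402, ∠D ≈ 37.87°
|L| = 632.65 / 11.402 ≈ 55.486
Gain = 20 log₁₀(55.486) ≈ 34.88 dB
∠L = 19.87° − 37.87° = -18.00°

Substitute s = j5:
Numerator: 5(j5)^2 + 215(j5) + 600 = 475 + j1075
Denominator: (j5)^2 + 7(j5) + 10 = -15 + j35
|N| = √(475² + 1075²) ≈ 1175.3, ∠N ≈ 66.16°
|D| = √(15² + 35²) ≈ 38.079, ∠D ≈ 113.20°
|L| = 1175.3 / 38.079 ≈ 30.865
Gain = 20 log₁₀(30.865) ≈ 29.79 dB
∠L = 66.16° − 113.20° = -47.04°

ω = 1: 34.9 dB, -18.0°; ω = 5: 29.8 dB, -47.0°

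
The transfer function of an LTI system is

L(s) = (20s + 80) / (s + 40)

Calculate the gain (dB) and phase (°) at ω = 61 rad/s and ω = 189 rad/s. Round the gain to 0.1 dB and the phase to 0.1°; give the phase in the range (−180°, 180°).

Substitute s = j61:
Numerator: 20(j61) + 80 = 80 + j1220
Denominator: (j61) + 40 = 40 + j61
|N| = √(80² + 1220²) ≈ 1222.6, ∠N ≈ 86.25°
|D| = √(40² + 61²) ≈ 72.945, ∠D ≈ 56.75°
|L| = 1222.6 / 72.945 ≈ 16.761
Gain = 20 log₁₀(16.761) ≈ 24.49 dB
∠L = 86.25° − 56.75° = 29.50°

Substitute s = j189:
Numerator: 20(j189) + 80 = 80 + j3780
Denominator: (j189) + 40 = 40 + j189
|N| = √(80² + 3780²) ≈ 3780.8, ∠N ≈ 88.79°
|D| = √(40² + 189²) ≈ 193.19, ∠D ≈ 78.05°
|L| = 3780.8 / 193.19 ≈ 19.57
Gain = 20 log₁₀(19.57) ≈ 25.83 dB
∠L = 88.79° − 78.05° = 10.74°

ω = 61: 24.5 dB, 29.5°; ω = 189: 25.8 dB, 10.7°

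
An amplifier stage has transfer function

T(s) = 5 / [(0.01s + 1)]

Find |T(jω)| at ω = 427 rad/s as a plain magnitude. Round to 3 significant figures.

At ω = 427 rad/s:
pole (1 + j427·0.01) = 1 + j4.27 → |·| ≈ 4.3855, ∠ ≈ 76.82°
|T| = 5 · 1 / (4.3855) ≈ 1.1401

1.14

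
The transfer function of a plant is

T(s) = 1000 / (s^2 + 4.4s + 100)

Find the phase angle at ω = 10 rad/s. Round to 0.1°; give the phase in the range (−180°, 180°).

At s = jω = j10:
quadratic: (j10)² + 4.4·j10 + 100 = 0 + j44 → |·| ≈ 44, ∠ ≈ 90.00°
∠T = 0.00° − 90.00° = -90.00°

-90.0°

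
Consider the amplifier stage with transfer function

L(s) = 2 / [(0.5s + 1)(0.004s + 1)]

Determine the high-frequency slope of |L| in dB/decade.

Each pole contributes −20 dB/decade at high frequency; each zero contributes +20 dB/decade.
Net: 0 zero(s) − 2 pole(s) → -40 dB/decade.

-40 dB/decade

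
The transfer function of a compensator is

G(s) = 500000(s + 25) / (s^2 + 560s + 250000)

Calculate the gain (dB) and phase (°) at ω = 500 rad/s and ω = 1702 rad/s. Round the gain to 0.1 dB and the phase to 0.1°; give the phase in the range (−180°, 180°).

ω = 500: 59.0 dB, -2.9°; ω = 1702: 49.6 dB, -71.0°

At s = jω = j500:
zero (s+25): 25 + j500 → |·| = √(25²+500²) = √250625 ≈ 500.62, ∠ = arctan(500/25) ≈ 87.14°
quadratic: (j500)² + 560·j500 + 250000 = 0 + j280000 → |·| ≈ 2.8e+05, ∠ ≈ 90.00°
|G| = 500000 · 500.62 / 2.8e+05 ≈ 893.96
Gain = 20 log₁₀(893.96) ≈ 59.03 dB
∠G = 87.14° − 90.00° = -2.86°

At s = jω = j1702:
zero (s+25): 25 + j1702 → |·| = √(25²+1702²) = √2897429 ≈ 1702.2, ∠ = arctan(1702/25) ≈ 89.16°
quadratic: (j1702)² + 560·j1702 + 250000 = -2646804 + j953120 → |·| ≈ 2.8132e+06, ∠ ≈ 160.20°
|G| = 500000 · 1702.2 / 2.8132e+06 ≈ 302.54
Gain = 20 log₁₀(302.54) ≈ 49.62 dB
∠G = 89.16° − 160.20° = -71.04°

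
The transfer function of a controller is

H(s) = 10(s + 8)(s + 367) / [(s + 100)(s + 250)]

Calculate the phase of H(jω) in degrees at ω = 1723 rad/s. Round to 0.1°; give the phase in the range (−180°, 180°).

At s = jω = j1723:
zero (s+8): 8 + j1723 → |·| = √(8²+1723²) = √2968793 ≈ 1723, ∠ = arctan(1723/8) ≈ 89.73°
zero (s+367): 367 + j1723 → |·| = √(367²+1723²) = √3103418 ≈ 1761.7, ∠ = arctan(1723/367) ≈ 77.98°
pole (s+100): 100 + j1723 → |·| = √(100²+1723²) = √2978729 ≈ 1725.9, ∠ = arctan(1723/100) ≈ 86.68°
pole (s+250): 250 + j1723 → |·| = √(250²+1723²) = √3031229 ≈ 1741, ∠ = arctan(1723/250) ≈ 81.74°
∠H = 167.71° − 168.42° = -0.71°

-0.7°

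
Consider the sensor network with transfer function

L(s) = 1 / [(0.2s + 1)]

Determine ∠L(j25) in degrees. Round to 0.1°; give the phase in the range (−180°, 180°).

At ω = 25 rad/s:
pole (1 + j25·0.2) = 1 + j5 → |·| ≈ 5.099, ∠ ≈ 78.69°
∠L = (0°) − (78.69°) = -78.69°

-78.7°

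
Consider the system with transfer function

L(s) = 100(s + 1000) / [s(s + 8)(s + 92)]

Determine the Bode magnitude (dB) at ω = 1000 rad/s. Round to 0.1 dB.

At s = jω = j1000:
zero (s+1000): 1000 + j1000 → |·| = √(1000²+1000²) = √2000000 ≈ 1414.2, ∠ = arctan(1000/1000) ≈ 45.00°
pole (s+8): 8 + j1000 → |·| = √(8²+1000²) = √1000064 ≈ 1000, ∠ = arctan(1000/8) ≈ 89.54°
pole (s+92): 92 + j1000 → |·| = √(92²+1000²) = √1008464 ≈ 1004.2, ∠ = arctan(1000/92) ≈ 84.74°
pole at origin: |s| = 1000, ∠ = 90.00° (in denominator)
|L| = 100 · 1414.2 / 1.0042e+09 ≈ 0.00014083
Gain = 20 log₁₀(0.00014083) ≈ -77.03 dB

-77.0 dB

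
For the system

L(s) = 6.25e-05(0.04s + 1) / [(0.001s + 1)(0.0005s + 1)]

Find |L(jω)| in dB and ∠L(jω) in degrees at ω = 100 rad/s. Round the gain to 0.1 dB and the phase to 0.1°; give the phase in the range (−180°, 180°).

At ω = 100 rad/s:
zero (1 + j100·0.04) = 1 + j4 → |·| ≈ 4.1231, ∠ ≈ 75.96°
pole (1 + j100·0.001) = 1 + j0.1 → |·| ≈ 1.005, ∠ ≈ 5.71°
pole (1 + j100·0.0005) = 1 + j0.05 → |·| ≈ 1.0012, ∠ ≈ 2.86°
|L| = 6.25e-05 · 4.1231 / (1.005 · 1.0012) ≈ 0.0002561
Gain = 20 log₁₀(0.0002561) ≈ -71.83 dB
∠L = (75.96°) − (5.71° + 2.86°) = 67.39°

-71.8 dB, 67.4°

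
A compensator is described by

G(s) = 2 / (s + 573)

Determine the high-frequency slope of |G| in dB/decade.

Each pole contributes −20 dB/decade at high frequency; each zero contributes +20 dB/decade.
Net: 0 zero(s) − 1 pole(s) → -20 dB/decade.

-20 dB/decade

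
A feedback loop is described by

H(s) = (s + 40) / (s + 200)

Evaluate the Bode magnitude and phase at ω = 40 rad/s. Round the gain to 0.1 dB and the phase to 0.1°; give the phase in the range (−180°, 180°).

-11.1 dB, 33.7°

Substitute s = j40:
Numerator: (j40) + 40 = 40 + j40
Denominator: (j40) + 200 = 200 + j40
|N| = √(40² + 40²) ≈ 56.569, ∠N ≈ 45.00°
|D| = √(200² + 40²) ≈ 203.96, ∠D ≈ 11.31°
|H| = 56.569 / 203.96 ≈ 0.27735
Gain = 20 log₁₀(0.27735) ≈ -11.14 dB
∠H = 45.00° − 11.31° = 33.69°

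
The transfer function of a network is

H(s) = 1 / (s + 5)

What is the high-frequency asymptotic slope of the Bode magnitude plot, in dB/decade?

Each pole contributes −20 dB/decade at high frequency; each zero contributes +20 dB/decade.
Net: 0 zero(s) − 1 pole(s) → -20 dB/decade.

-20 dB/decade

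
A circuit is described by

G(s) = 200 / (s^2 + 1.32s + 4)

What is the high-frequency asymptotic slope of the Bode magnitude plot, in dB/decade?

Each pole contributes −20 dB/decade at high frequency; each zero contributes +20 dB/decade.
Net: 0 zero(s) − 2 pole(s) → -40 dB/decade.

-40 dB/decade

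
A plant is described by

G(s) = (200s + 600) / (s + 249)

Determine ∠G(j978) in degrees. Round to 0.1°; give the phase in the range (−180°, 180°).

14.1°

Substitute s = j978:
Numerator: 200(j978) + 600 = 600 + j195600
Denominator: (j978) + 249 = 249 + j978
|N| = √(600² + 195600²) ≈ 1.956e+05, ∠N ≈ 89.82°
|D| = √(249² + 978²) ≈ 1009.2, ∠D ≈ 75.72°
∠G = 89.82° − 75.72° = 14.10°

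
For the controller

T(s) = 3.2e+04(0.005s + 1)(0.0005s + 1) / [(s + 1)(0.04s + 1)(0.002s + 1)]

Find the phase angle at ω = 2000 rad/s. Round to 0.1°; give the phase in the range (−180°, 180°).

At ω = 2000 rad/s:
zero (1 + j2000·0.005) = 1 + j10 → |·| ≈ 10.05, ∠ ≈ 84.29°
zero (1 + j2000·0.0005) = 1 + j1 → |·| ≈ 1.4142, ∠ ≈ 45.00°
pole (1 + j2000·1) = 1 + j2000 → |·| ≈ 2000, ∠ ≈ 89.97°
pole (1 + j2000·0.04) = 1 + j80 → |·| ≈ 80.006, ∠ ≈ 89.28°
pole (1 + j2000·0.002) = 1 + j4 → |·| ≈ 4.1231, ∠ ≈ 75.96°
∠T = (84.29° + 45.00°) − (89.97° + 89.28° + 75.96°) = -125.92°

-125.9°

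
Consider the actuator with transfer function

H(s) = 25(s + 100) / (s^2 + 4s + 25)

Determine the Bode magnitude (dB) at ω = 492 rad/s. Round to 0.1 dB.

At s = jω = j492:
zero (s+100): 100 + j492 → |·| = √(100²+492²) = √252064 ≈ 502.06, ∠ = arctan(492/100) ≈ 78.51°
quadratic: (j492)² + 4·j492 + 25 = -242039 + j1968 → |·| ≈ 2.4205e+05, ∠ ≈ 179.53°
|H| = 25 · 502.06 / 2.4205e+05 ≈ 0.051855
Gain = 20 log₁₀(0.051855) ≈ -25.70 dB

-25.7 dB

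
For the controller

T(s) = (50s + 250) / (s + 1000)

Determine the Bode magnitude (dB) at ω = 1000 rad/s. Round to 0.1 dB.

31.0 dB

Substitute s = j1000:
Numerator: 50(j1000) + 250 = 250 + j50000
Denominator: (j1000) + 1000 = 1000 + j1000
|N| = √(250² + 50000²) ≈ 50001, ∠N ≈ 89.71°
|D| = √(1000² + 1000²) ≈ 1414.2, ∠D ≈ 45.00°
|T| = 50001 / 1414.2 ≈ 35.356
Gain = 20 log₁₀(35.356) ≈ 30.97 dB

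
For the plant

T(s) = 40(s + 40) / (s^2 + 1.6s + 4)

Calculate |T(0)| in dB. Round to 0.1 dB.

T(0) = 40·40 / 4 = 400
20 log₁₀(400) ≈ 52.04 dB

52.0 dB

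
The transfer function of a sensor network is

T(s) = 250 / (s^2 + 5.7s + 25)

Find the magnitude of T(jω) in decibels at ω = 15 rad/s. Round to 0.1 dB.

At s = jω = j15:
quadratic: (j15)² + 5.7·j15 + 25 = -200 + j85.5 → |·| ≈ 217.51, ∠ ≈ 156.85°
|T| = 250 / 217.51 ≈ 1.1494
Gain = 20 log₁₀(1.1494) ≈ 1.21 dB

1.2 dB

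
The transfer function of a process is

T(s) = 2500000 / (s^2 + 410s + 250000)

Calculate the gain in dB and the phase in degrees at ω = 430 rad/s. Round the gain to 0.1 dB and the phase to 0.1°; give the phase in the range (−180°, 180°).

At s = jω = j430:
quadratic: (j430)² + 410·j430 + 250000 = 65100 + j176300 → |·| ≈ 1.8794e+05, ∠ ≈ 69.73°
|T| = 2500000 / 1.8794e+05 ≈ 13.302
Gain = 20 log₁₀(13.302) ≈ 22.48 dB
∠T = 0.00° − 69.73° = -69.73°

22.5 dB, -69.7°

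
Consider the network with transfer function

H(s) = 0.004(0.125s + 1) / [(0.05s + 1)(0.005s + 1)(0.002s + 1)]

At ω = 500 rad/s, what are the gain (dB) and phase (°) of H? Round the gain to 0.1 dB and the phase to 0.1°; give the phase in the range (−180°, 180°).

At ω = 500 rad/s:
zero (1 + j500·0.125) = 1 + j62.5 → |·| ≈ 62.508, ∠ ≈ 89.08°
pole (1 + j500·0.05) = 1 + j25 → |·| ≈ 25.02, ∠ ≈ 87.71°
pole (1 + j500·0.005) = 1 + j2.5 → |·| ≈ 2.6926, ∠ ≈ 68.20°
pole (1 + j500·0.002) = 1 + j1 → |·| ≈ 1.4142, ∠ ≈ 45.00°
|H| = 0.004 · 62.508 / (25.02 · 2.6926 · 1.4142) ≈ 0.0026244
Gain = 20 log₁₀(0.0026244) ≈ -51.62 dB
∠H = (89.08°) − (87.71° + 68.20° + 45.00°) = -111.83°

-51.6 dB, -111.8°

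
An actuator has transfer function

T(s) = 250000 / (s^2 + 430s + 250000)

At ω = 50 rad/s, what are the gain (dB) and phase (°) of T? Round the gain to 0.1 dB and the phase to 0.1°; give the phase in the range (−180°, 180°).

At s = jω = j50:
quadratic: (j50)² + 430·j50 + 250000 = 247500 + j21500 → |·| ≈ 2.4843e+05, ∠ ≈ 4.96°
|T| = 250000 / 2.4843e+05 ≈ 1.0063
Gain = 20 log₁₀(1.0063) ≈ 0.05 dB
∠T = 0.00° − 4.96° = -4.96°

0.1 dB, -5.0°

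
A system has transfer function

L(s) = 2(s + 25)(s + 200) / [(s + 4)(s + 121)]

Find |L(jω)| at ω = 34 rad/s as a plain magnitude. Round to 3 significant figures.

At s = jω = j34:
zero (s+25): 25 + j34 → |·| = √(25²+34²) = √1781 ≈ 42.202, ∠ = arctan(34/25) ≈ 53.67°
zero (s+200): 200 + j34 → |·| = √(200²+34²) = √41156 ≈ 202.87, ∠ = arctan(34/200) ≈ 9.65°
pole (s+4): 4 + j34 → |·| = √(4²+34²) = √1172 ≈ 34.234, ∠ = arctan(34/4) ≈ 83.29°
pole (s+121): 121 + j34 → |·| = √(121²+34²) = √15797 ≈ 125.69, ∠ = arctan(34/121) ≈ 15.69°
|L| = 2 · 8561.5 / 4302.9 ≈ 3.9794

3.98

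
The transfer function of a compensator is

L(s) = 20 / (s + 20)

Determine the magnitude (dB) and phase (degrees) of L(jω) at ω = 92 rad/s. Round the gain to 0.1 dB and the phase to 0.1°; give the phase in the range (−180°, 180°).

At s = jω = j92:
pole (s+20): 20 + j92 → |·| = √(20²+92²) = √8864 ≈ 94.149, ∠ = arctan(92/20) ≈ 77.74°
|L| = 20 / 94.149 ≈ 0.21243
Gain = 20 log₁₀(0.21243) ≈ -13.46 dB
∠L = 0.00° − 77.74° = -77.74°

-13.5 dB, -77.7°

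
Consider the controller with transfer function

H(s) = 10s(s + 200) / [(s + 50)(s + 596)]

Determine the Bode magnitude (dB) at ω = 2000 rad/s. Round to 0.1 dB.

At s = jω = j2000:
zero (s+200): 200 + j2000 → |·| = √(200²+2000²) = √4040000 ≈ 2010, ∠ = arctan(2000/200) ≈ 84.29°
zero at origin: s = j2000 → |·| = 2000, ∠ = 90.00°
pole (s+50): 50 + j2000 → |·| = √(50²+2000²) = √4002500 ≈ 2000.6, ∠ = arctan(2000/50) ≈ 88.57°
pole (s+596): 596 + j2000 → |·| = √(596²+2000²) = √4355216 ≈ 2086.9, ∠ = arctan(2000/596) ≈ 73.41°
|H| = 10 · 4.02e+06 / 4.1751e+06 ≈ 9.6285
Gain = 20 log₁₀(9.6285) ≈ 19.67 dB

19.7 dB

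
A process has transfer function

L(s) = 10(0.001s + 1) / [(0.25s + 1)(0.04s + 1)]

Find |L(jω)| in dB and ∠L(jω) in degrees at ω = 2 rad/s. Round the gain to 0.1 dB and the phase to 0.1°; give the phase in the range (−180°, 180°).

At ω = 2 rad/s:
zero (1 + j2·0.001) = 1 + j0.002 → |·| ≈ 1, ∠ ≈ 0.11°
pole (1 + j2·0.25) = 1 + j0.5 → |·| ≈ 1.118, ∠ ≈ 26.57°
pole (1 + j2·0.04) = 1 + j0.08 → |·| ≈ 1.0032, ∠ ≈ 4.57°
|L| = 10 · 1 / (1.118 · 1.0032) ≈ 8.916
Gain = 20 log₁₀(8.916) ≈ 19.00 dB
∠L = (0.11°) − (26.57° + 4.57°) = -31.03°

19.0 dB, -31.0°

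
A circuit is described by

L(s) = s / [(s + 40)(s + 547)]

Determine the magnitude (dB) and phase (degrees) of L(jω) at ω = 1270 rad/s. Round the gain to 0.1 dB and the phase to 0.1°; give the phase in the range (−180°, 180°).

At s = jω = j1270:
zero at origin: s = j1270 → |·| = 1270, ∠ = 90.00°
pole (s+40): 40 + j1270 → |·| = √(40²+1270²) = √1614500 ≈ 1270.6, ∠ = arctan(1270/40) ≈ 88.20°
pole (s+547): 547 + j1270 → |·| = √(547²+1270²) = √1912109 ≈ 1382.8, ∠ = arctan(1270/547) ≈ 66.70°
|L| = 1 · 1270 / 1.757e+06 ≈ 0.00072282
Gain = 20 log₁₀(0.00072282) ≈ -62.82 dB
∠L = 90.00° − 154.90° = -64.90°

-62.8 dB, -64.9°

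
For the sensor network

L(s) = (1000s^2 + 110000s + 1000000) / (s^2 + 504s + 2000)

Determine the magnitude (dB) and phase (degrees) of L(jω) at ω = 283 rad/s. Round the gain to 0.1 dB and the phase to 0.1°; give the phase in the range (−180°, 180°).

54.4 dB, 39.8°

Substitute s = j283:
Numerator: 1000(j283)^2 + 110000(j283) + 1000000 = -79089000 + j31130000
Denominator: (j283)^2 + 504(j283) + 2000 = -78089 + j142632
|N| = √(79089000² + 31130000²) ≈ 8.4995e+07, ∠N ≈ 158.52°
|D| = √(78089² + 142632²) ≈ 1.6261e+05, ∠D ≈ 118.70°
|L| = 8.4995e+07 / 1.6261e+05 ≈ 522.69
Gain = 20 log₁₀(522.69) ≈ 54.36 dB
∠L = 158.52° − 118.70° = 39.82°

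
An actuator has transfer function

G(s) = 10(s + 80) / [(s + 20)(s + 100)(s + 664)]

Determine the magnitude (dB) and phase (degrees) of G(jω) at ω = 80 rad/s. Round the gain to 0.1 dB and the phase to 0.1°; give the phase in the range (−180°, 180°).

-75.9 dB, -76.5°

At s = jω = j80:
zero (s+80): 80 + j80 → |·| = √(80²+80²) = √12800 ≈ 113.14, ∠ = arctan(80/80) ≈ 45.00°
pole (s+20): 20 + j80 → |·| = √(20²+80²) = √6800 ≈ 82.462, ∠ = arctan(80/20) ≈ 75.96°
pole (s+100): 100 + j80 → |·| = √(100²+80²) = √16400 ≈ 128.06, ∠ = arctan(80/100) ≈ 38.66°
pole (s+664): 664 + j80 → |·| = √(664²+80²) = √447296 ≈ 668.8, ∠ = arctan(80/664) ≈ 6.87°
|G| = 10 · 113.14 / 7.0626e+06 ≈ 0.0001602
Gain = 20 log₁₀(0.0001602) ≈ -75.91 dB
∠G = 45.00° − 121.49° = -76.49°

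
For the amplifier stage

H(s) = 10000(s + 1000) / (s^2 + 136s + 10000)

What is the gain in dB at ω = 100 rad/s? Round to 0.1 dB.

57.4 dB

At s = jω = j100:
zero (s+1000): 1000 + j100 → |·| = √(1000²+100²) = √1010000 ≈ 1005, ∠ = arctan(100/1000) ≈ 5.71°
quadratic: (j100)² + 136·j100 + 10000 = 0 + j13600 → |·| ≈ 13600, ∠ ≈ 90.00°
|H| = 10000 · 1005 / 13600 ≈ 738.97
Gain = 20 log₁₀(738.97) ≈ 57.37 dB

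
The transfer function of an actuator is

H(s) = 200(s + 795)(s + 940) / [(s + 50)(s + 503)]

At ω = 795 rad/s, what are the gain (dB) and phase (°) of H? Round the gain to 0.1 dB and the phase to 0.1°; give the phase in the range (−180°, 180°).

51.4 dB, -58.9°

At s = jω = j795:
zero (s+795): 795 + j795 → |·| = √(795²+795²) = √1264050 ≈ 1124.3, ∠ = arctan(795/795) ≈ 45.00°
zero (s+940): 940 + j795 → |·| = √(940²+795²) = √1515625 ≈ 1231.1, ∠ = arctan(795/940) ≈ 40.22°
pole (s+50): 50 + j795 → |·| = √(50²+795²) = √634525 ≈ 796.57, ∠ = arctan(795/50) ≈ 86.40°
pole (s+503): 503 + j795 → |·| = √(503²+795²) = √885034 ≈ 940.76, ∠ = arctan(795/503) ≈ 57.68°
|H| = 200 · 1.3841e+06 / 7.4938e+05 ≈ 369.4
Gain = 20 log₁₀(369.4) ≈ 51.35 dB
∠H = 85.22° − 144.08° = -58.86°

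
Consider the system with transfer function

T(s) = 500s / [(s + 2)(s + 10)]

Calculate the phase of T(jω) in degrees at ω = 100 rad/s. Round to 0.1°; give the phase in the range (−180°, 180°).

-83.1°

At s = jω = j100:
zero at origin: s = j100 → |·| = 100, ∠ = 90.00°
pole (s+2): 2 + j100 → |·| = √(2²+100²) = √10004 ≈ 100.02, ∠ = arctan(100/2) ≈ 88.85°
pole (s+10): 10 + j100 → |·| = √(10²+100²) = √10100 ≈ 100.5, ∠ = arctan(100/10) ≈ 84.29°
∠T = 90.00° − 173.14° = -83.14°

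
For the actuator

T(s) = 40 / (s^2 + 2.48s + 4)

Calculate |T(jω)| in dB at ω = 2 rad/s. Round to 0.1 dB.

18.1 dB

At s = jω = j2:
quadratic: (j2)² + 2.48·j2 + 4 = 0 + j4.96 → |·| ≈ 4.96, ∠ ≈ 90.00°
|T| = 40 / 4.96 ≈ 8.0645
Gain = 20 log₁₀(8.0645) ≈ 18.13 dB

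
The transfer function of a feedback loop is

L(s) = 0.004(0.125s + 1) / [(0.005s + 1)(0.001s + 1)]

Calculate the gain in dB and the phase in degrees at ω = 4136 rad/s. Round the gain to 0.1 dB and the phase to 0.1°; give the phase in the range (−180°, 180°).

At ω = 4136 rad/s:
zero (1 + j4136·0.125) = 1 + j517 → |·| ≈ 517, ∠ ≈ 89.89°
pole (1 + j4136·0.005) = 1 + j20.68 → |·| ≈ 20.704, ∠ ≈ 87.23°
pole (1 + j4136·0.001) = 1 + j4.136 → |·| ≈ 4.2552, ∠ ≈ 76.41°
|L| = 0.004 · 517 / (20.704 · 4.2552) ≈ 0.023473
Gain = 20 log₁₀(0.023473) ≈ -32.59 dB
∠L = (89.89°) − (87.23° + 76.41°) = -73.75°

-32.6 dB, -73.8°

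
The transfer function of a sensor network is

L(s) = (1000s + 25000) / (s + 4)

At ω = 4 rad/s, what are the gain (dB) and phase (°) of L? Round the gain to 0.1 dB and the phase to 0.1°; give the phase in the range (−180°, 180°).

73.0 dB, -35.9°

Substitute s = j4:
Numerator: 1000(j4) + 25000 = 25000 + j4000
Denominator: (j4) + 4 = 4 + j4
|N| = √(25000² + 4000²) ≈ 25318, ∠N ≈ 9.09°
|D| = √(4² + 4²) ≈ 5.6569, ∠D ≈ 45.00°
|L| = 25318 / 5.6569 ≈ 4475.6
Gain = 20 log₁₀(4475.6) ≈ 73.02 dB
∠L = 9.09° − 45.00° = -35.91°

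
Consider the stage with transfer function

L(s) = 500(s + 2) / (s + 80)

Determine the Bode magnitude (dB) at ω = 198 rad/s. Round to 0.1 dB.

At s = jω = j198:
zero (s+2): 2 + j198 → |·| = √(2²+198²) = √39208 ≈ 198.01, ∠ = arctan(198/2) ≈ 89.42°
pole (s+80): 80 + j198 → |·| = √(80²+198²) = √45604 ≈ 213.55, ∠ = arctan(198/80) ≈ 68.00°
|L| = 500 · 198.01 / 213.55 ≈ 463.62
Gain = 20 log₁₀(463.62) ≈ 53.32 dB

53.3 dB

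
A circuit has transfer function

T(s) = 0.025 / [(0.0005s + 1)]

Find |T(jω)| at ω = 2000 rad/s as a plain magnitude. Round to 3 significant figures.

0.0177

At ω = 2000 rad/s:
pole (1 + j2000·0.0005) = 1 + j1 → |·| ≈ 1.4142, ∠ ≈ 45.00°
|T| = 0.025 · 1 / (1.4142) ≈ 0.017678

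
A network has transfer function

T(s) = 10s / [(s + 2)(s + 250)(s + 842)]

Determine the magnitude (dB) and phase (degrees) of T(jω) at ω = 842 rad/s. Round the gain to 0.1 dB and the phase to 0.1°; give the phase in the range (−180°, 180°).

At s = jω = j842:
zero at origin: s = j842 → |·| = 842, ∠ = 90.00°
pole (s+2): 2 + j842 → |·| = √(2²+842²) = √708968 ≈ 842, ∠ = arctan(842/2) ≈ 89.86°
pole (s+250): 250 + j842 → |·| = √(250²+842²) = √771464 ≈ 878.33, ∠ = arctan(842/250) ≈ 73.46°
pole (s+842): 842 + j842 → |·| = √(842²+842²) = √1417928 ≈ 1190.8, ∠ = arctan(842/842) ≈ 45.00°
|T| = 10 · 842 / 8.8066e+08 ≈ 9.561e-06
Gain = 20 log₁₀(9.561e-06) ≈ -100.39 dB
∠T = 90.00° − 208.32° = -118.32°

-100.4 dB, -118.3°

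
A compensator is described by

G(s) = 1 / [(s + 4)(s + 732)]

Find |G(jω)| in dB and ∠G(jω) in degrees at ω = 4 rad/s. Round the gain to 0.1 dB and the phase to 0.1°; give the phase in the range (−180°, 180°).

At s = jω = j4:
pole (s+4): 4 + j4 → |·| = √(4²+4²) = √32 ≈ 5.6569, ∠ = arctan(4/4) ≈ 45.00°
pole (s+732): 732 + j4 → |·| = √(732²+4²) = √535840 ≈ 732.01, ∠ = arctan(4/732) ≈ 0.31°
|G| = 1 / 4140.9 ≈ 0.00024149
Gain = 20 log₁₀(0.00024149) ≈ -72.34 dB
∠G = 0.00° − 45.31° = -45.31°

-72.3 dB, -45.3°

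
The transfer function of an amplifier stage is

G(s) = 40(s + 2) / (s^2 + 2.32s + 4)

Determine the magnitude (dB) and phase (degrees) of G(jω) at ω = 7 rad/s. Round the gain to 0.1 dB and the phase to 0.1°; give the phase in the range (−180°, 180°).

At s = jω = j7:
zero (s+2): 2 + j7 → |·| = √(2²+7²) = √53 ≈ 7.2801, ∠ = arctan(7/2) ≈ 74.05°
quadratic: (j7)² + 2.32·j7 + 4 = -45 + j16.24 → |·| ≈ 47.841, ∠ ≈ 160.16°
|G| = 40 · 7.2801 / 47.841 ≈ 6.0869
Gain = 20 log₁₀(6.0869) ≈ 15.69 dB
∠G = 74.05° − 160.16° = -86.11°

15.7 dB, -86.1°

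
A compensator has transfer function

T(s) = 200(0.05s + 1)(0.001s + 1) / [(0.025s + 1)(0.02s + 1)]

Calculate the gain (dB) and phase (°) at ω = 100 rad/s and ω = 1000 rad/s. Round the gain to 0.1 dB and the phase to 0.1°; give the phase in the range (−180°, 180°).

ω = 100: 44.6 dB, -47.2°; ω = 1000: 29.0 dB, -41.0°

At ω = 100 rad/s:
zero (1 + j100·0.05) = 1 + j5 → |·| ≈ 5.099, ∠ ≈ 78.69°
zero (1 + j100·0.001) = 1 + j0.1 → |·| ≈ 1.005, ∠ ≈ 5.71°
pole (1 + j100·0.025) = 1 + j2.5 → |·| ≈ 2.6926, ∠ ≈ 68.20°
pole (1 + j100·0.02) = 1 + j2 → |·| ≈ 2.2361, ∠ ≈ 63.43°
|T| = 200 · 5.099 · 1.005 / (2.6926 · 2.2361) ≈ 170.22
Gain = 20 log₁₀(170.22) ≈ 44.62 dB
∠T = (78.69° + 5.71°) − (68.20° + 63.43°) = -47.23°

At ω = 1000 rad/s:
zero (1 + j1000·0.05) = 1 + j50 → |·| ≈ 50.01, ∠ ≈ 88.85°
zero (1 + j1000·0.001) = 1 + j1 → |·| ≈ 1.4142, ∠ ≈ 45.00°
pole (1 + j1000·0.025) = 1 + j25 → |·| ≈ 25.02, ∠ ≈ 87.71°
pole (1 + j1000·0.02) = 1 + j20 → |·| ≈ 20.025, ∠ ≈ 87.14°
|T| = 200 · 50.01 · 1.4142 / (25.02 · 20.025) ≈ 28.232
Gain = 20 log₁₀(28.232) ≈ 29.01 dB
∠T = (88.85° + 45.00°) − (87.71° + 87.14°) = -41.00°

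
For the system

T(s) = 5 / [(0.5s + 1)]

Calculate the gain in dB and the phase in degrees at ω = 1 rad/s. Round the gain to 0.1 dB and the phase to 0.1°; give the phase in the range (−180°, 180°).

At ω = 1 rad/s:
pole (1 + j1·0.5) = 1 + j0.5 → |·| ≈ 1.118, ∠ ≈ 26.57°
|T| = 5 · 1 / (1.118) ≈ 4.4723
Gain = 20 log₁₀(4.4723) ≈ 13.01 dB
∠T = (0°) − (26.57°) = -26.57°

13.0 dB, -26.6°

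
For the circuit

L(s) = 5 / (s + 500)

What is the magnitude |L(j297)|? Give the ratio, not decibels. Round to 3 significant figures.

0.00860

At s = jω = j297:
pole (s+500): 500 + j297 → |·| = √(500²+297²) = √338209 ≈ 581.56, ∠ = arctan(297/500) ≈ 30.71°
|L| = 5 / 581.56 ≈ 0.0085976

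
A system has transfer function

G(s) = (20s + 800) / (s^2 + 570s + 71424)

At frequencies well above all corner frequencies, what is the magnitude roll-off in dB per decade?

-20 dB/decade

Each pole contributes −20 dB/decade at high frequency; each zero contributes +20 dB/decade.
Net: 1 zero(s) − 2 pole(s) → -20 dB/decade.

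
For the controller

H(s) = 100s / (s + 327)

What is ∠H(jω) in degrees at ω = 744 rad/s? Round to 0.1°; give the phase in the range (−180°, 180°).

23.7°

At s = jω = j744:
zero at origin: s = j744 → |·| = 744, ∠ = 90.00°
pole (s+327): 327 + j744 → |·| = √(327²+744²) = √660465 ≈ 812.69, ∠ = arctan(744/327) ≈ 66.27°
∠H = 90.00° − 66.27° = 23.73°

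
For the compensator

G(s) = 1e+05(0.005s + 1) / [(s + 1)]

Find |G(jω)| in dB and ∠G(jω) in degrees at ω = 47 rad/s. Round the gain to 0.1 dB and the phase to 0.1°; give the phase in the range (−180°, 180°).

At ω = 47 rad/s:
zero (1 + j47·0.005) = 1 + j0.235 → |·| ≈ 1.0272, ∠ ≈ 13.22°
pole (1 + j47·1) = 1 + j47 → |·| ≈ 47.011, ∠ ≈ 88.78°
|G| = 1e+05 · 1.0272 / (47.011) ≈ 2185
Gain = 20 log₁₀(2185) ≈ 66.79 dB
∠G = (13.22°) − (88.78°) = -75.56°

66.8 dB, -75.6°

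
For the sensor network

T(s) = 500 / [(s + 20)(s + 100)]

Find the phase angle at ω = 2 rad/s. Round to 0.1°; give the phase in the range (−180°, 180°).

-6.9°

At s = jω = j2:
pole (s+20): 20 + j2 → |·| = √(20²+2²) = √404 ≈ 20.1, ∠ = arctan(2/20) ≈ 5.71°
pole (s+100): 100 + j2 → |·| = √(100²+2²) = √10004 ≈ 100.02, ∠ = arctan(2/100) ≈ 1.15°
∠T = 0.00° − 6.86° = -6.86°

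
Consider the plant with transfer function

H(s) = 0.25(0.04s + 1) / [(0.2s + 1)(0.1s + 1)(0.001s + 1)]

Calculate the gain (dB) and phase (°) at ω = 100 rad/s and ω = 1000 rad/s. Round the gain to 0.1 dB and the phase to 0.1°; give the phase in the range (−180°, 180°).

At ω = 100 rad/s:
zero (1 + j100·0.04) = 1 + j4 → |·| ≈ 4.1231, ∠ ≈ 75.96°
pole (1 + j100·0.2) = 1 + j20 → |·| ≈ 20.025, ∠ ≈ 87.14°
pole (1 + j100·0.1) = 1 + j10 → |·| ≈ 10.05, ∠ ≈ 84.29°
pole (1 + j100·0.001) = 1 + j0.1 → |·| ≈ 1.005, ∠ ≈ 5.71°
|H| = 0.25 · 4.1231 / (20.025 · 10.05 · 1.005) ≈ 0.0050963
Gain = 20 log₁₀(0.0050963) ≈ -45.85 dB
∠H = (75.96°) − (87.14° + 84.29° + 5.71°) = -101.18°

At ω = 1000 rad/s:
zero (1 + j1000·0.04) = 1 + j40 → |·| ≈ 40.012, ∠ ≈ 88.57°
pole (1 + j1000·0.2) = 1 + j200 → |·| ≈ 200, ∠ ≈ 89.71°
pole (1 + j1000·0.1) = 1 + j100 → |·| ≈ 100, ∠ ≈ 89.43°
pole (1 + j1000·0.001) = 1 + j1 → |·| ≈ 1.4142, ∠ ≈ 45.00°
|H| = 0.25 · 40.012 / (200 · 100 · 1.4142) ≈ 0.00035366
Gain = 20 log₁₀(0.00035366) ≈ -69.03 dB
∠H = (88.57°) − (89.71° + 89.43° + 45.00°) = -135.57°

ω = 100: -45.9 dB, -101.2°; ω = 1000: -69.0 dB, -135.6°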